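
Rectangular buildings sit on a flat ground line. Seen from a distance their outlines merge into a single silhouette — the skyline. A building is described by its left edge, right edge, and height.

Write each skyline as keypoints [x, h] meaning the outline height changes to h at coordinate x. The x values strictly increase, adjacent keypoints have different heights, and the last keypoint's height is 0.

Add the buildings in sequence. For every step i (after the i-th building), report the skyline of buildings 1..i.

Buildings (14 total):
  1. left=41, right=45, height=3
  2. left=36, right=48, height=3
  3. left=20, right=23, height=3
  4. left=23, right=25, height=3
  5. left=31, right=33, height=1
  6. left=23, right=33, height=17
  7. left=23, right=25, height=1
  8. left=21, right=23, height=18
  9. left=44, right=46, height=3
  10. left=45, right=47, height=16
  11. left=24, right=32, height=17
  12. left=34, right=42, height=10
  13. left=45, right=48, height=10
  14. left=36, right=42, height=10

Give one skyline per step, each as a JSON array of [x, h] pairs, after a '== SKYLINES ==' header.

== SKYLINES ==
[[41,3],[45,0]]
[[36,3],[48,0]]
[[20,3],[23,0],[36,3],[48,0]]
[[20,3],[25,0],[36,3],[48,0]]
[[20,3],[25,0],[31,1],[33,0],[36,3],[48,0]]
[[20,3],[23,17],[33,0],[36,3],[48,0]]
[[20,3],[23,17],[33,0],[36,3],[48,0]]
[[20,3],[21,18],[23,17],[33,0],[36,3],[48,0]]
[[20,3],[21,18],[23,17],[33,0],[36,3],[48,0]]
[[20,3],[21,18],[23,17],[33,0],[36,3],[45,16],[47,3],[48,0]]
[[20,3],[21,18],[23,17],[33,0],[36,3],[45,16],[47,3],[48,0]]
[[20,3],[21,18],[23,17],[33,0],[34,10],[42,3],[45,16],[47,3],[48,0]]
[[20,3],[21,18],[23,17],[33,0],[34,10],[42,3],[45,16],[47,10],[48,0]]
[[20,3],[21,18],[23,17],[33,0],[34,10],[42,3],[45,16],[47,10],[48,0]]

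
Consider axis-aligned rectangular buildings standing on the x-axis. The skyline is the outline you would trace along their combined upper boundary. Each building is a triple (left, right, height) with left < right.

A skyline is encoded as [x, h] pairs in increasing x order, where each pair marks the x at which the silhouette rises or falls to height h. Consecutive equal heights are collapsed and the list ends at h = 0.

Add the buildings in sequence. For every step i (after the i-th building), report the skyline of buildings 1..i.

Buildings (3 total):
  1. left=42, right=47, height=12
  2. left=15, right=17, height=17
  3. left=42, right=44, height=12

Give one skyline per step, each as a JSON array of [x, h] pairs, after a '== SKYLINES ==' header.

== SKYLINES ==
[[42,12],[47,0]]
[[15,17],[17,0],[42,12],[47,0]]
[[15,17],[17,0],[42,12],[47,0]]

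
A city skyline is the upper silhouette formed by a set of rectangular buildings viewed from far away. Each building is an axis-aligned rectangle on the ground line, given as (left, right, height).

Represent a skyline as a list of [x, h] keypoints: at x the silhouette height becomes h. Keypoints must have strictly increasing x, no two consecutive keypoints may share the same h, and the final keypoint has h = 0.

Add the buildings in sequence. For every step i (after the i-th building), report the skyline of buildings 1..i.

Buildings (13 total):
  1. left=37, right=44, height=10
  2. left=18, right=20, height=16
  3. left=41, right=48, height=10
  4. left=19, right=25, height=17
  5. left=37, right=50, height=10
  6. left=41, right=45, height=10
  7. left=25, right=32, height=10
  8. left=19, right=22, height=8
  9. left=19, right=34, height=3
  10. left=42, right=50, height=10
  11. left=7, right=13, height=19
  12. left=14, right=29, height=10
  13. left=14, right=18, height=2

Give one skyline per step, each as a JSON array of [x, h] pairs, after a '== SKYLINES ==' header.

== SKYLINES ==
[[37,10],[44,0]]
[[18,16],[20,0],[37,10],[44,0]]
[[18,16],[20,0],[37,10],[48,0]]
[[18,16],[19,17],[25,0],[37,10],[48,0]]
[[18,16],[19,17],[25,0],[37,10],[50,0]]
[[18,16],[19,17],[25,0],[37,10],[50,0]]
[[18,16],[19,17],[25,10],[32,0],[37,10],[50,0]]
[[18,16],[19,17],[25,10],[32,0],[37,10],[50,0]]
[[18,16],[19,17],[25,10],[32,3],[34,0],[37,10],[50,0]]
[[18,16],[19,17],[25,10],[32,3],[34,0],[37,10],[50,0]]
[[7,19],[13,0],[18,16],[19,17],[25,10],[32,3],[34,0],[37,10],[50,0]]
[[7,19],[13,0],[14,10],[18,16],[19,17],[25,10],[32,3],[34,0],[37,10],[50,0]]
[[7,19],[13,0],[14,10],[18,16],[19,17],[25,10],[32,3],[34,0],[37,10],[50,0]]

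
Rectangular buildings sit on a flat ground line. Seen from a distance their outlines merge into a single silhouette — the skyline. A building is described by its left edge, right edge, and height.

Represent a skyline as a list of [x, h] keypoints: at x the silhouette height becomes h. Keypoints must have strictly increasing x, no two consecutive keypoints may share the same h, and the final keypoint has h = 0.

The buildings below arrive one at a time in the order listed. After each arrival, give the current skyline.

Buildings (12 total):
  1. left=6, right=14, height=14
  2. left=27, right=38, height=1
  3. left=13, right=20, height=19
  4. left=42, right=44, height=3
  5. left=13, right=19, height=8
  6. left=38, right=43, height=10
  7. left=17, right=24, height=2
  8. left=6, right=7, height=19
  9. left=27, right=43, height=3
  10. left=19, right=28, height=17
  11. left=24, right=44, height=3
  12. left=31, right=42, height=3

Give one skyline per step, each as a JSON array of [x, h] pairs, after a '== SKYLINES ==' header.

== SKYLINES ==
[[6,14],[14,0]]
[[6,14],[14,0],[27,1],[38,0]]
[[6,14],[13,19],[20,0],[27,1],[38,0]]
[[6,14],[13,19],[20,0],[27,1],[38,0],[42,3],[44,0]]
[[6,14],[13,19],[20,0],[27,1],[38,0],[42,3],[44,0]]
[[6,14],[13,19],[20,0],[27,1],[38,10],[43,3],[44,0]]
[[6,14],[13,19],[20,2],[24,0],[27,1],[38,10],[43,3],[44,0]]
[[6,19],[7,14],[13,19],[20,2],[24,0],[27,1],[38,10],[43,3],[44,0]]
[[6,19],[7,14],[13,19],[20,2],[24,0],[27,3],[38,10],[43,3],[44,0]]
[[6,19],[7,14],[13,19],[20,17],[28,3],[38,10],[43,3],[44,0]]
[[6,19],[7,14],[13,19],[20,17],[28,3],[38,10],[43,3],[44,0]]
[[6,19],[7,14],[13,19],[20,17],[28,3],[38,10],[43,3],[44,0]]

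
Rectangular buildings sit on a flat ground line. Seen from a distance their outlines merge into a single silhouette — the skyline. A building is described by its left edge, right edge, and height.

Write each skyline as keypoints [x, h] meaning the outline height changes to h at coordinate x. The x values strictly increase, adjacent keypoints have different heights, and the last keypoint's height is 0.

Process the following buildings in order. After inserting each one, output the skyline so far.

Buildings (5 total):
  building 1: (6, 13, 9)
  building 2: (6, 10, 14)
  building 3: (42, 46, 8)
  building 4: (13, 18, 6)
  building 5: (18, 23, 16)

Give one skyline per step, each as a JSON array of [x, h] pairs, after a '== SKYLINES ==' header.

== SKYLINES ==
[[6,9],[13,0]]
[[6,14],[10,9],[13,0]]
[[6,14],[10,9],[13,0],[42,8],[46,0]]
[[6,14],[10,9],[13,6],[18,0],[42,8],[46,0]]
[[6,14],[10,9],[13,6],[18,16],[23,0],[42,8],[46,0]]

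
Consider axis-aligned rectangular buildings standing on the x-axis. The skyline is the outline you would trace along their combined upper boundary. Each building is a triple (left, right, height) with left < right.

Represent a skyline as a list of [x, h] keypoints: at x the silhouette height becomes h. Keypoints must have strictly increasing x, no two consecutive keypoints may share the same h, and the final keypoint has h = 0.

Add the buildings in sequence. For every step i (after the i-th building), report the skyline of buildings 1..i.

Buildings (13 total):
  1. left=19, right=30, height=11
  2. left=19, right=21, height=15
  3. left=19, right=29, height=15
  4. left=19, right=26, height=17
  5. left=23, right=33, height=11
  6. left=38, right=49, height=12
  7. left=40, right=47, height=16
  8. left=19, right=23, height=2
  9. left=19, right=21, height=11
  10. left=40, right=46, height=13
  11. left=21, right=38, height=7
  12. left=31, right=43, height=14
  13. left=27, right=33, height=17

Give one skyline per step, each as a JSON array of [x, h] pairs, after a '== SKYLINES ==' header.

== SKYLINES ==
[[19,11],[30,0]]
[[19,15],[21,11],[30,0]]
[[19,15],[29,11],[30,0]]
[[19,17],[26,15],[29,11],[30,0]]
[[19,17],[26,15],[29,11],[33,0]]
[[19,17],[26,15],[29,11],[33,0],[38,12],[49,0]]
[[19,17],[26,15],[29,11],[33,0],[38,12],[40,16],[47,12],[49,0]]
[[19,17],[26,15],[29,11],[33,0],[38,12],[40,16],[47,12],[49,0]]
[[19,17],[26,15],[29,11],[33,0],[38,12],[40,16],[47,12],[49,0]]
[[19,17],[26,15],[29,11],[33,0],[38,12],[40,16],[47,12],[49,0]]
[[19,17],[26,15],[29,11],[33,7],[38,12],[40,16],[47,12],[49,0]]
[[19,17],[26,15],[29,11],[31,14],[40,16],[47,12],[49,0]]
[[19,17],[26,15],[27,17],[33,14],[40,16],[47,12],[49,0]]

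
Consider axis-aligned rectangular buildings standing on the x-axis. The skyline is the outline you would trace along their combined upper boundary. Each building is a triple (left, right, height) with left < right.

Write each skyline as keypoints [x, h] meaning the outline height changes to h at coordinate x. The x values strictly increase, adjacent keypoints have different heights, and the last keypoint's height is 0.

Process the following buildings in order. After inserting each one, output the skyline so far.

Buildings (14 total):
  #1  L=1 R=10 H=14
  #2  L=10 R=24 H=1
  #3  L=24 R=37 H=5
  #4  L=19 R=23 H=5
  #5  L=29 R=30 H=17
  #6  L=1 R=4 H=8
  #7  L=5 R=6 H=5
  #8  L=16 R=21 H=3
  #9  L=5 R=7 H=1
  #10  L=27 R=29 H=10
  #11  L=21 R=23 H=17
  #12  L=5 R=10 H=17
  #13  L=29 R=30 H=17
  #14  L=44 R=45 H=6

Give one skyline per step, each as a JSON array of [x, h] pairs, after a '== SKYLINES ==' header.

== SKYLINES ==
[[1,14],[10,0]]
[[1,14],[10,1],[24,0]]
[[1,14],[10,1],[24,5],[37,0]]
[[1,14],[10,1],[19,5],[23,1],[24,5],[37,0]]
[[1,14],[10,1],[19,5],[23,1],[24,5],[29,17],[30,5],[37,0]]
[[1,14],[10,1],[19,5],[23,1],[24,5],[29,17],[30,5],[37,0]]
[[1,14],[10,1],[19,5],[23,1],[24,5],[29,17],[30,5],[37,0]]
[[1,14],[10,1],[16,3],[19,5],[23,1],[24,5],[29,17],[30,5],[37,0]]
[[1,14],[10,1],[16,3],[19,5],[23,1],[24,5],[29,17],[30,5],[37,0]]
[[1,14],[10,1],[16,3],[19,5],[23,1],[24,5],[27,10],[29,17],[30,5],[37,0]]
[[1,14],[10,1],[16,3],[19,5],[21,17],[23,1],[24,5],[27,10],[29,17],[30,5],[37,0]]
[[1,14],[5,17],[10,1],[16,3],[19,5],[21,17],[23,1],[24,5],[27,10],[29,17],[30,5],[37,0]]
[[1,14],[5,17],[10,1],[16,3],[19,5],[21,17],[23,1],[24,5],[27,10],[29,17],[30,5],[37,0]]
[[1,14],[5,17],[10,1],[16,3],[19,5],[21,17],[23,1],[24,5],[27,10],[29,17],[30,5],[37,0],[44,6],[45,0]]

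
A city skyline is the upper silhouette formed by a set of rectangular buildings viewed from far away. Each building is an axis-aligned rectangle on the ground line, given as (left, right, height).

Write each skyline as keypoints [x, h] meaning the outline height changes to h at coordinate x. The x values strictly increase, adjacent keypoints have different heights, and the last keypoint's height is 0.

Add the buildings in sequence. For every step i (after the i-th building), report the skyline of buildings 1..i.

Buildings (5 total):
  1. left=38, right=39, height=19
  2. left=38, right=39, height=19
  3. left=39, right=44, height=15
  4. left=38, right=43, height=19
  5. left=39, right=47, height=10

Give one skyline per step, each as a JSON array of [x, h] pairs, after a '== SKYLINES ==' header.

== SKYLINES ==
[[38,19],[39,0]]
[[38,19],[39,0]]
[[38,19],[39,15],[44,0]]
[[38,19],[43,15],[44,0]]
[[38,19],[43,15],[44,10],[47,0]]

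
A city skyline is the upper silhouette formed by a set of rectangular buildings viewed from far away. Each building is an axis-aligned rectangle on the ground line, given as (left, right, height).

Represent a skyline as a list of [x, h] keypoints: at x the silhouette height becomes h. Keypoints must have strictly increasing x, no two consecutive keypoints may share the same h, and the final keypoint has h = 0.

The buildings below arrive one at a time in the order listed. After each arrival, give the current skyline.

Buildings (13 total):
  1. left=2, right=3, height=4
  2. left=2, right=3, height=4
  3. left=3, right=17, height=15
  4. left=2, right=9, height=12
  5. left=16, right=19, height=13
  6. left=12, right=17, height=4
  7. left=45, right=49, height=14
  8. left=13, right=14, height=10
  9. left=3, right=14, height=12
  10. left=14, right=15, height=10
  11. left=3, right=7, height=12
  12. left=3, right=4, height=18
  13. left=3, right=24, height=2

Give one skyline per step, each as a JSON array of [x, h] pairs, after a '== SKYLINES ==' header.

== SKYLINES ==
[[2,4],[3,0]]
[[2,4],[3,0]]
[[2,4],[3,15],[17,0]]
[[2,12],[3,15],[17,0]]
[[2,12],[3,15],[17,13],[19,0]]
[[2,12],[3,15],[17,13],[19,0]]
[[2,12],[3,15],[17,13],[19,0],[45,14],[49,0]]
[[2,12],[3,15],[17,13],[19,0],[45,14],[49,0]]
[[2,12],[3,15],[17,13],[19,0],[45,14],[49,0]]
[[2,12],[3,15],[17,13],[19,0],[45,14],[49,0]]
[[2,12],[3,15],[17,13],[19,0],[45,14],[49,0]]
[[2,12],[3,18],[4,15],[17,13],[19,0],[45,14],[49,0]]
[[2,12],[3,18],[4,15],[17,13],[19,2],[24,0],[45,14],[49,0]]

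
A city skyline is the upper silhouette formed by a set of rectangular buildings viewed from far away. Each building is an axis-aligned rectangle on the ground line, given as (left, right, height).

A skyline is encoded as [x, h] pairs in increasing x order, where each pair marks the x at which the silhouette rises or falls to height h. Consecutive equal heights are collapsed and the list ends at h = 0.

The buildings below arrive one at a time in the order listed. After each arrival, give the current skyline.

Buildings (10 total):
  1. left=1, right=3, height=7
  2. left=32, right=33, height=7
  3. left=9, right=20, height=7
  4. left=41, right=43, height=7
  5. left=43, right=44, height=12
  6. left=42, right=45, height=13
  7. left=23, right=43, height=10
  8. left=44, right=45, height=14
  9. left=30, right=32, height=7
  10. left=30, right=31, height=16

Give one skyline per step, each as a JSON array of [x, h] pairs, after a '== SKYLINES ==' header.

== SKYLINES ==
[[1,7],[3,0]]
[[1,7],[3,0],[32,7],[33,0]]
[[1,7],[3,0],[9,7],[20,0],[32,7],[33,0]]
[[1,7],[3,0],[9,7],[20,0],[32,7],[33,0],[41,7],[43,0]]
[[1,7],[3,0],[9,7],[20,0],[32,7],[33,0],[41,7],[43,12],[44,0]]
[[1,7],[3,0],[9,7],[20,0],[32,7],[33,0],[41,7],[42,13],[45,0]]
[[1,7],[3,0],[9,7],[20,0],[23,10],[42,13],[45,0]]
[[1,7],[3,0],[9,7],[20,0],[23,10],[42,13],[44,14],[45,0]]
[[1,7],[3,0],[9,7],[20,0],[23,10],[42,13],[44,14],[45,0]]
[[1,7],[3,0],[9,7],[20,0],[23,10],[30,16],[31,10],[42,13],[44,14],[45,0]]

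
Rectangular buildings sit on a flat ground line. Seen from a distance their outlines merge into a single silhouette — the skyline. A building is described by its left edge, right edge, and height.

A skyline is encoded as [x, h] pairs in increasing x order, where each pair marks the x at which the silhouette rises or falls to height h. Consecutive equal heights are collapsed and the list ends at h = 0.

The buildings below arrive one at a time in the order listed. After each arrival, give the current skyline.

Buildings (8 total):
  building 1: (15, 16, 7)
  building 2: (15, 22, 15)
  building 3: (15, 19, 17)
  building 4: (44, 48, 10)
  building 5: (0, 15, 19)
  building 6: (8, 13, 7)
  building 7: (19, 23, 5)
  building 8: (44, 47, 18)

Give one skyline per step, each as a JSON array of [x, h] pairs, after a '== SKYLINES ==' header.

== SKYLINES ==
[[15,7],[16,0]]
[[15,15],[22,0]]
[[15,17],[19,15],[22,0]]
[[15,17],[19,15],[22,0],[44,10],[48,0]]
[[0,19],[15,17],[19,15],[22,0],[44,10],[48,0]]
[[0,19],[15,17],[19,15],[22,0],[44,10],[48,0]]
[[0,19],[15,17],[19,15],[22,5],[23,0],[44,10],[48,0]]
[[0,19],[15,17],[19,15],[22,5],[23,0],[44,18],[47,10],[48,0]]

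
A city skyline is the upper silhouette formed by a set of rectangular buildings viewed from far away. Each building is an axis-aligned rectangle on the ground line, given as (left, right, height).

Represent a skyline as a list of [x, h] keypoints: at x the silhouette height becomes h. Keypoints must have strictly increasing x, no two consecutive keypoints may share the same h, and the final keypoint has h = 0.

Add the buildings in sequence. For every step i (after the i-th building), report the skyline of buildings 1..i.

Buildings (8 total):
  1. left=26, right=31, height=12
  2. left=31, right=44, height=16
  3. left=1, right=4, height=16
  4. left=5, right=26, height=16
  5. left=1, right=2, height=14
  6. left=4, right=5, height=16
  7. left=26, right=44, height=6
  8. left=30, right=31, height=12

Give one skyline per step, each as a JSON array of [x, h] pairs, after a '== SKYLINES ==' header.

== SKYLINES ==
[[26,12],[31,0]]
[[26,12],[31,16],[44,0]]
[[1,16],[4,0],[26,12],[31,16],[44,0]]
[[1,16],[4,0],[5,16],[26,12],[31,16],[44,0]]
[[1,16],[4,0],[5,16],[26,12],[31,16],[44,0]]
[[1,16],[26,12],[31,16],[44,0]]
[[1,16],[26,12],[31,16],[44,0]]
[[1,16],[26,12],[31,16],[44,0]]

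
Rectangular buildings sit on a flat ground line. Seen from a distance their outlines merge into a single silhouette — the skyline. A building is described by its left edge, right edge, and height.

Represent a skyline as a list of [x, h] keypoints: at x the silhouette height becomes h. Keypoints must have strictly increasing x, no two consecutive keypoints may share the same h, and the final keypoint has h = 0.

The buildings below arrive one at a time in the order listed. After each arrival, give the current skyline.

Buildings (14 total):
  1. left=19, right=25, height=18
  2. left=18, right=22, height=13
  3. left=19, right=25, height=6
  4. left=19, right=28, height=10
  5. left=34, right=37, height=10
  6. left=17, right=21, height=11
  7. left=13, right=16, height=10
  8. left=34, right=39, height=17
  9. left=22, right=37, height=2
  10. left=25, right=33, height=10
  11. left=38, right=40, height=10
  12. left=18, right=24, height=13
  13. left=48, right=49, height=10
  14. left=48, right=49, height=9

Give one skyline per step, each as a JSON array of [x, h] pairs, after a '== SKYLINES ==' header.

== SKYLINES ==
[[19,18],[25,0]]
[[18,13],[19,18],[25,0]]
[[18,13],[19,18],[25,0]]
[[18,13],[19,18],[25,10],[28,0]]
[[18,13],[19,18],[25,10],[28,0],[34,10],[37,0]]
[[17,11],[18,13],[19,18],[25,10],[28,0],[34,10],[37,0]]
[[13,10],[16,0],[17,11],[18,13],[19,18],[25,10],[28,0],[34,10],[37,0]]
[[13,10],[16,0],[17,11],[18,13],[19,18],[25,10],[28,0],[34,17],[39,0]]
[[13,10],[16,0],[17,11],[18,13],[19,18],[25,10],[28,2],[34,17],[39,0]]
[[13,10],[16,0],[17,11],[18,13],[19,18],[25,10],[33,2],[34,17],[39,0]]
[[13,10],[16,0],[17,11],[18,13],[19,18],[25,10],[33,2],[34,17],[39,10],[40,0]]
[[13,10],[16,0],[17,11],[18,13],[19,18],[25,10],[33,2],[34,17],[39,10],[40,0]]
[[13,10],[16,0],[17,11],[18,13],[19,18],[25,10],[33,2],[34,17],[39,10],[40,0],[48,10],[49,0]]
[[13,10],[16,0],[17,11],[18,13],[19,18],[25,10],[33,2],[34,17],[39,10],[40,0],[48,10],[49,0]]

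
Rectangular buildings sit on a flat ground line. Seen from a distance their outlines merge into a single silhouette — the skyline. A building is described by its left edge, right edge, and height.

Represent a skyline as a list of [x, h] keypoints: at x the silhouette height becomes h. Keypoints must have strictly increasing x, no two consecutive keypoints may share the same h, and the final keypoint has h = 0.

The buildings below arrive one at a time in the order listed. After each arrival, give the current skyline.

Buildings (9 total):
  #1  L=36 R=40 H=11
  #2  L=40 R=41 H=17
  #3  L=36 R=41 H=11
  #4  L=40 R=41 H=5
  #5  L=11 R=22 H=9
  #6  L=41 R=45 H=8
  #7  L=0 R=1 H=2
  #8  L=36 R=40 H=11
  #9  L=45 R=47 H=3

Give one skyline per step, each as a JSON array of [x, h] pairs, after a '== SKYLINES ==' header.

== SKYLINES ==
[[36,11],[40,0]]
[[36,11],[40,17],[41,0]]
[[36,11],[40,17],[41,0]]
[[36,11],[40,17],[41,0]]
[[11,9],[22,0],[36,11],[40,17],[41,0]]
[[11,9],[22,0],[36,11],[40,17],[41,8],[45,0]]
[[0,2],[1,0],[11,9],[22,0],[36,11],[40,17],[41,8],[45,0]]
[[0,2],[1,0],[11,9],[22,0],[36,11],[40,17],[41,8],[45,0]]
[[0,2],[1,0],[11,9],[22,0],[36,11],[40,17],[41,8],[45,3],[47,0]]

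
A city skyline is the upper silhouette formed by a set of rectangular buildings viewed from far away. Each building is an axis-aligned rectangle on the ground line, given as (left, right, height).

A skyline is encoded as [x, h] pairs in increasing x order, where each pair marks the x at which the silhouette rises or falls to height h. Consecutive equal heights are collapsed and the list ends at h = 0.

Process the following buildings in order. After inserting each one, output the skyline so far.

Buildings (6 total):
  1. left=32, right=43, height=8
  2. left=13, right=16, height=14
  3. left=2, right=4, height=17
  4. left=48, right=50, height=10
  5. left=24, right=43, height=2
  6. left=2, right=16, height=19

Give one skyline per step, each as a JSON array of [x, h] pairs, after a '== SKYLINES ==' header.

== SKYLINES ==
[[32,8],[43,0]]
[[13,14],[16,0],[32,8],[43,0]]
[[2,17],[4,0],[13,14],[16,0],[32,8],[43,0]]
[[2,17],[4,0],[13,14],[16,0],[32,8],[43,0],[48,10],[50,0]]
[[2,17],[4,0],[13,14],[16,0],[24,2],[32,8],[43,0],[48,10],[50,0]]
[[2,19],[16,0],[24,2],[32,8],[43,0],[48,10],[50,0]]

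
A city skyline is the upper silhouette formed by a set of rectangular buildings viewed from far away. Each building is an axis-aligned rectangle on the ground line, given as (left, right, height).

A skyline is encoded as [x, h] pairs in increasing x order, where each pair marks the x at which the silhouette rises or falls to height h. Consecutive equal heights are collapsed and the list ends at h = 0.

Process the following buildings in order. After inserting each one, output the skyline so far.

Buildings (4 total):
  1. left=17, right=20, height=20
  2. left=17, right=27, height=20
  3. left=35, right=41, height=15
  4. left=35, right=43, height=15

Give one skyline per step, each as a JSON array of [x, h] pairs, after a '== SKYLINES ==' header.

== SKYLINES ==
[[17,20],[20,0]]
[[17,20],[27,0]]
[[17,20],[27,0],[35,15],[41,0]]
[[17,20],[27,0],[35,15],[43,0]]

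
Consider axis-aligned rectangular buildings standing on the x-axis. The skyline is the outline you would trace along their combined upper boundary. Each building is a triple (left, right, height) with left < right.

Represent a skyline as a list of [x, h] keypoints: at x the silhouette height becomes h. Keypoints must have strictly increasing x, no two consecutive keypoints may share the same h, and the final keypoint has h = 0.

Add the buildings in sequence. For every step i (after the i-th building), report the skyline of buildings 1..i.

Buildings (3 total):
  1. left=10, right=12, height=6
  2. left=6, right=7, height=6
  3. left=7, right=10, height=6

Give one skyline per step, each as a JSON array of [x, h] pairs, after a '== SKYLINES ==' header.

== SKYLINES ==
[[10,6],[12,0]]
[[6,6],[7,0],[10,6],[12,0]]
[[6,6],[12,0]]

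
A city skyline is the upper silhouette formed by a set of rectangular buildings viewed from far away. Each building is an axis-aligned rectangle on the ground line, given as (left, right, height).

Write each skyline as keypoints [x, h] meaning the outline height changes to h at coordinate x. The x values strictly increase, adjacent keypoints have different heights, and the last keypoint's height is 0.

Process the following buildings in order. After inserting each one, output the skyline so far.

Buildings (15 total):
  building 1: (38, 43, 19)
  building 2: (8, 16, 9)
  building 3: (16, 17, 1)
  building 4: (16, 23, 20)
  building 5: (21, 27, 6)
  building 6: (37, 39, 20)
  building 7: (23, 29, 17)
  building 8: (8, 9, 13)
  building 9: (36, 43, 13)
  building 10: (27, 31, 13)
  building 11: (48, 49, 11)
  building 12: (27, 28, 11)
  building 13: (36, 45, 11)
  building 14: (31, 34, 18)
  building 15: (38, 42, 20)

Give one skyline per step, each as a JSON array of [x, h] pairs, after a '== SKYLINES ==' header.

== SKYLINES ==
[[38,19],[43,0]]
[[8,9],[16,0],[38,19],[43,0]]
[[8,9],[16,1],[17,0],[38,19],[43,0]]
[[8,9],[16,20],[23,0],[38,19],[43,0]]
[[8,9],[16,20],[23,6],[27,0],[38,19],[43,0]]
[[8,9],[16,20],[23,6],[27,0],[37,20],[39,19],[43,0]]
[[8,9],[16,20],[23,17],[29,0],[37,20],[39,19],[43,0]]
[[8,13],[9,9],[16,20],[23,17],[29,0],[37,20],[39,19],[43,0]]
[[8,13],[9,9],[16,20],[23,17],[29,0],[36,13],[37,20],[39,19],[43,0]]
[[8,13],[9,9],[16,20],[23,17],[29,13],[31,0],[36,13],[37,20],[39,19],[43,0]]
[[8,13],[9,9],[16,20],[23,17],[29,13],[31,0],[36,13],[37,20],[39,19],[43,0],[48,11],[49,0]]
[[8,13],[9,9],[16,20],[23,17],[29,13],[31,0],[36,13],[37,20],[39,19],[43,0],[48,11],[49,0]]
[[8,13],[9,9],[16,20],[23,17],[29,13],[31,0],[36,13],[37,20],[39,19],[43,11],[45,0],[48,11],[49,0]]
[[8,13],[9,9],[16,20],[23,17],[29,13],[31,18],[34,0],[36,13],[37,20],[39,19],[43,11],[45,0],[48,11],[49,0]]
[[8,13],[9,9],[16,20],[23,17],[29,13],[31,18],[34,0],[36,13],[37,20],[42,19],[43,11],[45,0],[48,11],[49,0]]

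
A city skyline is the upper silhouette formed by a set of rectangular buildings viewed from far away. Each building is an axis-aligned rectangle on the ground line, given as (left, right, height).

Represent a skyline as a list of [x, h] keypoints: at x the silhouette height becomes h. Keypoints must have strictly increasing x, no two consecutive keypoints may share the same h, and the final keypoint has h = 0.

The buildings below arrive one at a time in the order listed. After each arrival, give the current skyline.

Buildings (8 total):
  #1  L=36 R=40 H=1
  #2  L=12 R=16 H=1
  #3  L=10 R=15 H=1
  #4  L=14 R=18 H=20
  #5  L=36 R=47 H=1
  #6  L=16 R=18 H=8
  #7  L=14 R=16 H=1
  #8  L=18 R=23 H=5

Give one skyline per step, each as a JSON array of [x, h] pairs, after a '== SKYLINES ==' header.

== SKYLINES ==
[[36,1],[40,0]]
[[12,1],[16,0],[36,1],[40,0]]
[[10,1],[16,0],[36,1],[40,0]]
[[10,1],[14,20],[18,0],[36,1],[40,0]]
[[10,1],[14,20],[18,0],[36,1],[47,0]]
[[10,1],[14,20],[18,0],[36,1],[47,0]]
[[10,1],[14,20],[18,0],[36,1],[47,0]]
[[10,1],[14,20],[18,5],[23,0],[36,1],[47,0]]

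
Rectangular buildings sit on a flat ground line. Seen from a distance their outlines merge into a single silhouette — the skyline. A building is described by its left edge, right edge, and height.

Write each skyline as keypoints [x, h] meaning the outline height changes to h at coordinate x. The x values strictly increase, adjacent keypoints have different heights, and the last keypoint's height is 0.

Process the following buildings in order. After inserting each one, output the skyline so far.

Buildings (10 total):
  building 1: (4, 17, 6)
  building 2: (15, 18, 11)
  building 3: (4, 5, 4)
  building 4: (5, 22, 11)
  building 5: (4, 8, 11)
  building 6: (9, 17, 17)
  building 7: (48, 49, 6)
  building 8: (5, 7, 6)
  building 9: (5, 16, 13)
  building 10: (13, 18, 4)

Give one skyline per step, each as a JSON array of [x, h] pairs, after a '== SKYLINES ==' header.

== SKYLINES ==
[[4,6],[17,0]]
[[4,6],[15,11],[18,0]]
[[4,6],[15,11],[18,0]]
[[4,6],[5,11],[22,0]]
[[4,11],[22,0]]
[[4,11],[9,17],[17,11],[22,0]]
[[4,11],[9,17],[17,11],[22,0],[48,6],[49,0]]
[[4,11],[9,17],[17,11],[22,0],[48,6],[49,0]]
[[4,11],[5,13],[9,17],[17,11],[22,0],[48,6],[49,0]]
[[4,11],[5,13],[9,17],[17,11],[22,0],[48,6],[49,0]]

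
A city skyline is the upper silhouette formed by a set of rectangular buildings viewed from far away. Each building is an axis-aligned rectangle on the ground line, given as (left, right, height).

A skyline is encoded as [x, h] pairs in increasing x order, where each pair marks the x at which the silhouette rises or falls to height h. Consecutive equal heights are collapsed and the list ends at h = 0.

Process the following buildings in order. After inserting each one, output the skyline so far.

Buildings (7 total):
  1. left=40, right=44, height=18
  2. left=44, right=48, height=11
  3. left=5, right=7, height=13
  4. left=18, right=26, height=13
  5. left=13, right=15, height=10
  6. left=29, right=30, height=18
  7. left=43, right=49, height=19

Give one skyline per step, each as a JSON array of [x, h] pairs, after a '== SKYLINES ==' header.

== SKYLINES ==
[[40,18],[44,0]]
[[40,18],[44,11],[48,0]]
[[5,13],[7,0],[40,18],[44,11],[48,0]]
[[5,13],[7,0],[18,13],[26,0],[40,18],[44,11],[48,0]]
[[5,13],[7,0],[13,10],[15,0],[18,13],[26,0],[40,18],[44,11],[48,0]]
[[5,13],[7,0],[13,10],[15,0],[18,13],[26,0],[29,18],[30,0],[40,18],[44,11],[48,0]]
[[5,13],[7,0],[13,10],[15,0],[18,13],[26,0],[29,18],[30,0],[40,18],[43,19],[49,0]]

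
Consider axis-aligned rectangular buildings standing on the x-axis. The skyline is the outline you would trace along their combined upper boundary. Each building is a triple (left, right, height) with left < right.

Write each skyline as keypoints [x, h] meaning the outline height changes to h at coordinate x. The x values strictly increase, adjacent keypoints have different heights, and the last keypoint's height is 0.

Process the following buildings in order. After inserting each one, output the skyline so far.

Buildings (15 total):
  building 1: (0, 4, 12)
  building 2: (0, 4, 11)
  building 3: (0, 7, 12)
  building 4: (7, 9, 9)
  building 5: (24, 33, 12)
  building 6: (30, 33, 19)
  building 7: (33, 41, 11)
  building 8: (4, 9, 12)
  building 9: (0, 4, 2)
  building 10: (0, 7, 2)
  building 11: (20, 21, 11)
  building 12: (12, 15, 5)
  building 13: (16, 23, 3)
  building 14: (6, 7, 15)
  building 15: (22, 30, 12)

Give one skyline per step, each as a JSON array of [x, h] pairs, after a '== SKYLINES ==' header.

== SKYLINES ==
[[0,12],[4,0]]
[[0,12],[4,0]]
[[0,12],[7,0]]
[[0,12],[7,9],[9,0]]
[[0,12],[7,9],[9,0],[24,12],[33,0]]
[[0,12],[7,9],[9,0],[24,12],[30,19],[33,0]]
[[0,12],[7,9],[9,0],[24,12],[30,19],[33,11],[41,0]]
[[0,12],[9,0],[24,12],[30,19],[33,11],[41,0]]
[[0,12],[9,0],[24,12],[30,19],[33,11],[41,0]]
[[0,12],[9,0],[24,12],[30,19],[33,11],[41,0]]
[[0,12],[9,0],[20,11],[21,0],[24,12],[30,19],[33,11],[41,0]]
[[0,12],[9,0],[12,5],[15,0],[20,11],[21,0],[24,12],[30,19],[33,11],[41,0]]
[[0,12],[9,0],[12,5],[15,0],[16,3],[20,11],[21,3],[23,0],[24,12],[30,19],[33,11],[41,0]]
[[0,12],[6,15],[7,12],[9,0],[12,5],[15,0],[16,3],[20,11],[21,3],[23,0],[24,12],[30,19],[33,11],[41,0]]
[[0,12],[6,15],[7,12],[9,0],[12,5],[15,0],[16,3],[20,11],[21,3],[22,12],[30,19],[33,11],[41,0]]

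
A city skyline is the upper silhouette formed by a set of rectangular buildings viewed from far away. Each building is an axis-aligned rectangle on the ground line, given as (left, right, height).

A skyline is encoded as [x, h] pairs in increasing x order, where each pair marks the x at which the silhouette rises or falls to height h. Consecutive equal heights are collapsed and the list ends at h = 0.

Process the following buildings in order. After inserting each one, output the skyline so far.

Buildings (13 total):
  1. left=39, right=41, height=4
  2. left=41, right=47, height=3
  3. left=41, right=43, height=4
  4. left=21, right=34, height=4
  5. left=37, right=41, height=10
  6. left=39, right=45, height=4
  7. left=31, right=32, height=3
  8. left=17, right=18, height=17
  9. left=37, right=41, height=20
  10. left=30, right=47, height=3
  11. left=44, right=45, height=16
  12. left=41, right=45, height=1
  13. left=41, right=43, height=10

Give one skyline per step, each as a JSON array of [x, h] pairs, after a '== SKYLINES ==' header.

== SKYLINES ==
[[39,4],[41,0]]
[[39,4],[41,3],[47,0]]
[[39,4],[43,3],[47,0]]
[[21,4],[34,0],[39,4],[43,3],[47,0]]
[[21,4],[34,0],[37,10],[41,4],[43,3],[47,0]]
[[21,4],[34,0],[37,10],[41,4],[45,3],[47,0]]
[[21,4],[34,0],[37,10],[41,4],[45,3],[47,0]]
[[17,17],[18,0],[21,4],[34,0],[37,10],[41,4],[45,3],[47,0]]
[[17,17],[18,0],[21,4],[34,0],[37,20],[41,4],[45,3],[47,0]]
[[17,17],[18,0],[21,4],[34,3],[37,20],[41,4],[45,3],[47,0]]
[[17,17],[18,0],[21,4],[34,3],[37,20],[41,4],[44,16],[45,3],[47,0]]
[[17,17],[18,0],[21,4],[34,3],[37,20],[41,4],[44,16],[45,3],[47,0]]
[[17,17],[18,0],[21,4],[34,3],[37,20],[41,10],[43,4],[44,16],[45,3],[47,0]]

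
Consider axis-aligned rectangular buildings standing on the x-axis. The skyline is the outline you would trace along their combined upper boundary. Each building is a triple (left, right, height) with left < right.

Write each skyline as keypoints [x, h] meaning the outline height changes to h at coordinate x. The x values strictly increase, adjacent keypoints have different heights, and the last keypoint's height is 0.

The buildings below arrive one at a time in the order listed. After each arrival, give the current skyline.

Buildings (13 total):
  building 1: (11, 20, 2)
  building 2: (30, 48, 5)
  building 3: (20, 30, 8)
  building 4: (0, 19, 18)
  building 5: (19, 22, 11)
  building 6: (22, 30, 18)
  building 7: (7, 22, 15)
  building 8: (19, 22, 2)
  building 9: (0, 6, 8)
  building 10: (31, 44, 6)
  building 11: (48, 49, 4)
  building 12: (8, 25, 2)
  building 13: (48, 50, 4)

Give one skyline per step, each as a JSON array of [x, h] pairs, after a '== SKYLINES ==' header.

== SKYLINES ==
[[11,2],[20,0]]
[[11,2],[20,0],[30,5],[48,0]]
[[11,2],[20,8],[30,5],[48,0]]
[[0,18],[19,2],[20,8],[30,5],[48,0]]
[[0,18],[19,11],[22,8],[30,5],[48,0]]
[[0,18],[19,11],[22,18],[30,5],[48,0]]
[[0,18],[19,15],[22,18],[30,5],[48,0]]
[[0,18],[19,15],[22,18],[30,5],[48,0]]
[[0,18],[19,15],[22,18],[30,5],[48,0]]
[[0,18],[19,15],[22,18],[30,5],[31,6],[44,5],[48,0]]
[[0,18],[19,15],[22,18],[30,5],[31,6],[44,5],[48,4],[49,0]]
[[0,18],[19,15],[22,18],[30,5],[31,6],[44,5],[48,4],[49,0]]
[[0,18],[19,15],[22,18],[30,5],[31,6],[44,5],[48,4],[50,0]]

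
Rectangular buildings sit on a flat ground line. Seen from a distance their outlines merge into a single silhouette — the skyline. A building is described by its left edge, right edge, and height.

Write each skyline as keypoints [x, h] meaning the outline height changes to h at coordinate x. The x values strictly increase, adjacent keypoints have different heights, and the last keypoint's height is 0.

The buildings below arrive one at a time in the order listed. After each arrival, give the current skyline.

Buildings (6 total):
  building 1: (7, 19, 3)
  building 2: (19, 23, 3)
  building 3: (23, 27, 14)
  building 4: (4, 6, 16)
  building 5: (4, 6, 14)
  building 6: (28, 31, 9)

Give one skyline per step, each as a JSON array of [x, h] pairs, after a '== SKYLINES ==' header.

== SKYLINES ==
[[7,3],[19,0]]
[[7,3],[23,0]]
[[7,3],[23,14],[27,0]]
[[4,16],[6,0],[7,3],[23,14],[27,0]]
[[4,16],[6,0],[7,3],[23,14],[27,0]]
[[4,16],[6,0],[7,3],[23,14],[27,0],[28,9],[31,0]]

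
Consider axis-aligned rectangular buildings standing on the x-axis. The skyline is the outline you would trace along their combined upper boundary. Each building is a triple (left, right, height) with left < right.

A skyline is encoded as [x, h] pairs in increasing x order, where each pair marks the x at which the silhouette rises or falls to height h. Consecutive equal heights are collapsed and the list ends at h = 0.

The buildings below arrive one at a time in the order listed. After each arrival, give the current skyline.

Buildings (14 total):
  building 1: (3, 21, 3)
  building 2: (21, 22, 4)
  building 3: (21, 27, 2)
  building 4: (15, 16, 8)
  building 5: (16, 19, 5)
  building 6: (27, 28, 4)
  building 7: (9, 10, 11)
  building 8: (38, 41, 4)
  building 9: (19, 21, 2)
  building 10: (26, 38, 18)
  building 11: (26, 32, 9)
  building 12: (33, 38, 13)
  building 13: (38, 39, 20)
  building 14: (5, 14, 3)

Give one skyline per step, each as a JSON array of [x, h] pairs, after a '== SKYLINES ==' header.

== SKYLINES ==
[[3,3],[21,0]]
[[3,3],[21,4],[22,0]]
[[3,3],[21,4],[22,2],[27,0]]
[[3,3],[15,8],[16,3],[21,4],[22,2],[27,0]]
[[3,3],[15,8],[16,5],[19,3],[21,4],[22,2],[27,0]]
[[3,3],[15,8],[16,5],[19,3],[21,4],[22,2],[27,4],[28,0]]
[[3,3],[9,11],[10,3],[15,8],[16,5],[19,3],[21,4],[22,2],[27,4],[28,0]]
[[3,3],[9,11],[10,3],[15,8],[16,5],[19,3],[21,4],[22,2],[27,4],[28,0],[38,4],[41,0]]
[[3,3],[9,11],[10,3],[15,8],[16,5],[19,3],[21,4],[22,2],[27,4],[28,0],[38,4],[41,0]]
[[3,3],[9,11],[10,3],[15,8],[16,5],[19,3],[21,4],[22,2],[26,18],[38,4],[41,0]]
[[3,3],[9,11],[10,3],[15,8],[16,5],[19,3],[21,4],[22,2],[26,18],[38,4],[41,0]]
[[3,3],[9,11],[10,3],[15,8],[16,5],[19,3],[21,4],[22,2],[26,18],[38,4],[41,0]]
[[3,3],[9,11],[10,3],[15,8],[16,5],[19,3],[21,4],[22,2],[26,18],[38,20],[39,4],[41,0]]
[[3,3],[9,11],[10,3],[15,8],[16,5],[19,3],[21,4],[22,2],[26,18],[38,20],[39,4],[41,0]]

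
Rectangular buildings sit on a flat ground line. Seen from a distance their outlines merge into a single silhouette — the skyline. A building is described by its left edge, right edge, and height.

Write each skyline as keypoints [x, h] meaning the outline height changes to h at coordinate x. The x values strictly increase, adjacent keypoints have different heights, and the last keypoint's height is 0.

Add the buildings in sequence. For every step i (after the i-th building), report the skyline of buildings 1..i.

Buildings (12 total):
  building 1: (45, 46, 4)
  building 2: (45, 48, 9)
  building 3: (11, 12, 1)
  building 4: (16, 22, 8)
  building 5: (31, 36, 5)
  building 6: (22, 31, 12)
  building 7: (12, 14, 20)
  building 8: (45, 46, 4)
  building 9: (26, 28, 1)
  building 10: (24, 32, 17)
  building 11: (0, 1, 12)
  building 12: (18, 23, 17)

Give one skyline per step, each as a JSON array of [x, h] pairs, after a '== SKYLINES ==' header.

== SKYLINES ==
[[45,4],[46,0]]
[[45,9],[48,0]]
[[11,1],[12,0],[45,9],[48,0]]
[[11,1],[12,0],[16,8],[22,0],[45,9],[48,0]]
[[11,1],[12,0],[16,8],[22,0],[31,5],[36,0],[45,9],[48,0]]
[[11,1],[12,0],[16,8],[22,12],[31,5],[36,0],[45,9],[48,0]]
[[11,1],[12,20],[14,0],[16,8],[22,12],[31,5],[36,0],[45,9],[48,0]]
[[11,1],[12,20],[14,0],[16,8],[22,12],[31,5],[36,0],[45,9],[48,0]]
[[11,1],[12,20],[14,0],[16,8],[22,12],[31,5],[36,0],[45,9],[48,0]]
[[11,1],[12,20],[14,0],[16,8],[22,12],[24,17],[32,5],[36,0],[45,9],[48,0]]
[[0,12],[1,0],[11,1],[12,20],[14,0],[16,8],[22,12],[24,17],[32,5],[36,0],[45,9],[48,0]]
[[0,12],[1,0],[11,1],[12,20],[14,0],[16,8],[18,17],[23,12],[24,17],[32,5],[36,0],[45,9],[48,0]]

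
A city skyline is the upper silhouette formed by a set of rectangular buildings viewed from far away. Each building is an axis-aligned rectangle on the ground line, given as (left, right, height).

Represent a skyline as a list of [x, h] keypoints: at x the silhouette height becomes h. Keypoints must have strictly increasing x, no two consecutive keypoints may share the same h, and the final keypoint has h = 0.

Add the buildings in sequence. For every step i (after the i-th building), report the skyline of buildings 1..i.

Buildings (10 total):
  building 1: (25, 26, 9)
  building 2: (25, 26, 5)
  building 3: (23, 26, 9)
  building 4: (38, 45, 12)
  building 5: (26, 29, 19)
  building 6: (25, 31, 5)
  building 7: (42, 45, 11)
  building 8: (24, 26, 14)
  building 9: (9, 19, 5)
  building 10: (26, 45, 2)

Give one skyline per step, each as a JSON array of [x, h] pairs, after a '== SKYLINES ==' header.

== SKYLINES ==
[[25,9],[26,0]]
[[25,9],[26,0]]
[[23,9],[26,0]]
[[23,9],[26,0],[38,12],[45,0]]
[[23,9],[26,19],[29,0],[38,12],[45,0]]
[[23,9],[26,19],[29,5],[31,0],[38,12],[45,0]]
[[23,9],[26,19],[29,5],[31,0],[38,12],[45,0]]
[[23,9],[24,14],[26,19],[29,5],[31,0],[38,12],[45,0]]
[[9,5],[19,0],[23,9],[24,14],[26,19],[29,5],[31,0],[38,12],[45,0]]
[[9,5],[19,0],[23,9],[24,14],[26,19],[29,5],[31,2],[38,12],[45,0]]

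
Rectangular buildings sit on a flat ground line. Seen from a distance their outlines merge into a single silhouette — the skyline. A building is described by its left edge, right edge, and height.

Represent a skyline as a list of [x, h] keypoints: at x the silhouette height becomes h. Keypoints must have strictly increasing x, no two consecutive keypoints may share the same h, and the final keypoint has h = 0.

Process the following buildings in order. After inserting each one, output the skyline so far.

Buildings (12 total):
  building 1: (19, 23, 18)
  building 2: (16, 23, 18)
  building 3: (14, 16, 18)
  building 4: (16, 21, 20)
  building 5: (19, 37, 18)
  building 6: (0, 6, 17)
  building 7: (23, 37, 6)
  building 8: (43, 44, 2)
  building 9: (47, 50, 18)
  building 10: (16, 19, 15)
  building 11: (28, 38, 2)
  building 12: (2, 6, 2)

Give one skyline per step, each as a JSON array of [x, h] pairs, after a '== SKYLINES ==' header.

== SKYLINES ==
[[19,18],[23,0]]
[[16,18],[23,0]]
[[14,18],[23,0]]
[[14,18],[16,20],[21,18],[23,0]]
[[14,18],[16,20],[21,18],[37,0]]
[[0,17],[6,0],[14,18],[16,20],[21,18],[37,0]]
[[0,17],[6,0],[14,18],[16,20],[21,18],[37,0]]
[[0,17],[6,0],[14,18],[16,20],[21,18],[37,0],[43,2],[44,0]]
[[0,17],[6,0],[14,18],[16,20],[21,18],[37,0],[43,2],[44,0],[47,18],[50,0]]
[[0,17],[6,0],[14,18],[16,20],[21,18],[37,0],[43,2],[44,0],[47,18],[50,0]]
[[0,17],[6,0],[14,18],[16,20],[21,18],[37,2],[38,0],[43,2],[44,0],[47,18],[50,0]]
[[0,17],[6,0],[14,18],[16,20],[21,18],[37,2],[38,0],[43,2],[44,0],[47,18],[50,0]]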